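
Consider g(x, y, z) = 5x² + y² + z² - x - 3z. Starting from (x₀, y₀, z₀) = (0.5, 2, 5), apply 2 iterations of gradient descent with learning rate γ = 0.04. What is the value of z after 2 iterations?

4.4624

∇g = (10x - 1, 2y, 2z - 3)
(x₁, y₁, z₁) = (0.5, 2, 5) − 0.04·(4, 4, 7) = (0.34, 1.84, 4.72)
(x₂, y₂, z₂) = (0.34, 1.84, 4.72) − 0.04·(2.4, 3.68, 6.44) = (0.244, 1.6928, 4.4624)
z = 4.4624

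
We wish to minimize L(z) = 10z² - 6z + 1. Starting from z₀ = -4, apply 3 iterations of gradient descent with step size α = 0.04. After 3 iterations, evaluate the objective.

L′(z) = 20z - 6
Step 1: L′(-4) = -86; z₁ = -4 − 0.04·(-86) = -0.56
Step 2: L′(-0.56) = -17.2; z₂ = -0.56 − 0.04·(-17.2) = 0.128
Step 3: L′(0.128) = -3.44; z₃ = 0.128 − 0.04·(-3.44) = 0.2656
L(0.2656) = 0.1118336

0.1118336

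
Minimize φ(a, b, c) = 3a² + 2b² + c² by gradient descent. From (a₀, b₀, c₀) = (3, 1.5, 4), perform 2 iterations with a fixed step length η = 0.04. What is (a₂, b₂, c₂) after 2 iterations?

∇φ = (6a, 4b, 2c)
(a₁, b₁, c₁) = (3, 1.5, 4) − 0.04·(18, 6, 8) = (2.28, 1.26, 3.68)
(a₂, b₂, c₂) = (2.28, 1.26, 3.68) − 0.04·(13.68, 5.04, 7.36) = (1.7328, 1.0584, 3.3856)

(1.7328, 1.0584, 3.3856)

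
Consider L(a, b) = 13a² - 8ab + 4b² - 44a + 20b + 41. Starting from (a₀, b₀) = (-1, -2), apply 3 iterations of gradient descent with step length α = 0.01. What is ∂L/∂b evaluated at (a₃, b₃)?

0.551616

∇L = (26a - 8b - 44, -8a + 8b + 20)
(a₁, b₁) = (-1, -2) − 0.01·(-54, 12) = (-0.46, -2.12)
(a₂, b₂) = (-0.46, -2.12) − 0.01·(-39, 6.72) = (-0.07, -2.1872)
(a₃, b₃) = (-0.07, -2.1872) − 0.01·(-28.3224, 3.0624) = (0.213224, -2.217824)
∂L/∂b at (0.213224, -2.217824) = 0.551616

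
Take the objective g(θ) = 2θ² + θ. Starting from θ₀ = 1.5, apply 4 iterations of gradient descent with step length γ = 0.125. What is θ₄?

g′(θ) = 4θ + 1
Step 1: g′(1.5) = 7; θ₁ = 1.5 − 0.125·7 = 0.625
Step 2: g′(0.625) = 3.5; θ₂ = 0.625 − 0.125·3.5 = 0.1875
Step 3: g′(0.1875) = 1.75; θ₃ = 0.1875 − 0.125·1.75 = -0.03125
Step 4: g′(-0.03125) = 0.875; θ₄ = -0.03125 − 0.125·0.875 = -0.140625

-0.140625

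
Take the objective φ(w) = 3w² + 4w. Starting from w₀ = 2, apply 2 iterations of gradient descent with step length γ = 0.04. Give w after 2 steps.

0.8736

φ′(w) = 6w + 4
w₁ = 2 − 0.04·16 = 1.36
w₂ = 1.36 − 0.04·12.16 = 0.8736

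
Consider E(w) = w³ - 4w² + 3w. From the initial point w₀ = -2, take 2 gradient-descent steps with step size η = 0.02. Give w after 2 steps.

E′(w) = 3w² - 8w + 3
w₁ = -2 − 0.02·31 = -2.62
w₂ = -2.62 − 0.02·44.5532 = -3.511064

-3.511064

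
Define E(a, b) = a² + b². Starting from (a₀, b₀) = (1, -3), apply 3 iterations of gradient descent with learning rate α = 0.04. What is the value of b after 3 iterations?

-2.336064

∇E = (2a, 2b)
Step 1: at (1, -3), ∇E = (2, -6) → (1, -3) − 0.04·(2, -6) = (0.92, -2.76)
Step 2: at (0.92, -2.76), ∇E = (1.84, -5.52) → (0.92, -2.76) − 0.04·(1.84, -5.52) = (0.8464, -2.5392)
Step 3: at (0.8464, -2.5392), ∇E = (1.6928, -5.0784) → (0.8464, -2.5392) − 0.04·(1.6928, -5.0784) = (0.778688, -2.336064)
b = -2.336064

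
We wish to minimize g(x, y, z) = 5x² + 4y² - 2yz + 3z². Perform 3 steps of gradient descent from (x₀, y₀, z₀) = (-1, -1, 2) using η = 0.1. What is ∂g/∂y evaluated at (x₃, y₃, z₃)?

0.416

∇g = (10x, 8y - 2z, -2y + 6z)
Step 1: at (-1, -1, 2), ∇g = (-10, -12, 14) → (-1, -1, 2) − 0.1·(-10, -12, 14) = (0, 0.2, 0.6)
Step 2: at (0, 0.2, 0.6), ∇g = (0, 0.4, 3.2) → (0, 0.2, 0.6) − 0.1·(0, 0.4, 3.2) = (0, 0.16, 0.28)
Step 3: at (0, 0.16, 0.28), ∇g = (0, 0.72, 1.36) → (0, 0.16, 0.28) − 0.1·(0, 0.72, 1.36) = (0, 0.088, 0.144)
∂g/∂y at (0, 0.088, 0.144) = 0.416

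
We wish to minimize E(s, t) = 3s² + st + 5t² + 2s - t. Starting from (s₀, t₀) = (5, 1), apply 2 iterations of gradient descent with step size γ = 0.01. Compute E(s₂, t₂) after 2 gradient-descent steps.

70.97886553

∇E = (6s + t + 2, s + 10t - 1)
Step 1: at (5, 1), ∇E = (33, 14) → (5, 1) − 0.01·(33, 14) = (4.67, 0.86)
Step 2: at (4.67, 0.86), ∇E = (30.88, 12.27) → (4.67, 0.86) − 0.01·(30.88, 12.27) = (4.3612, 0.7373)
E(4.3612, 0.7373) = 70.97886553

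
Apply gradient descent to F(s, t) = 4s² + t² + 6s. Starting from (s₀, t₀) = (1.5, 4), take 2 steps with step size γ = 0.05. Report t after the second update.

3.24

∇F = (8s + 6, 2t)
(s₁, t₁) = (1.5, 4) − 0.05·(18, 8) = (0.6, 3.6)
(s₂, t₂) = (0.6, 3.6) − 0.05·(10.8, 7.2) = (0.06, 3.24)
t = 3.24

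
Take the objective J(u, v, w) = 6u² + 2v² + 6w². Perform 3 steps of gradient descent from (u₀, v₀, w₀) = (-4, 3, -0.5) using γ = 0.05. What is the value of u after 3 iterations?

-0.256

∇J = (12u, 4v, 12w)
(u₁, v₁, w₁) = (-4, 3, -0.5) − 0.05·(-48, 12, -6) = (-1.6, 2.4, -0.2)
(u₂, v₂, w₂) = (-1.6, 2.4, -0.2) − 0.05·(-19.2, 9.6, -2.4) = (-0.64, 1.92, -0.08)
(u₃, v₃, w₃) = (-0.64, 1.92, -0.08) − 0.05·(-7.68, 7.68, -0.96) = (-0.256, 1.536, -0.032)
u = -0.256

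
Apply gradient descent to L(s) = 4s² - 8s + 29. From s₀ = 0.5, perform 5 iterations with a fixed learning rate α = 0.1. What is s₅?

L′(s) = 8s - 8
s₁ = 0.5 − 0.1·(-4) = 0.9
s₂ = 0.9 − 0.1·(-0.8) = 0.98
s₃ = 0.98 − 0.1·(-0.16) = 0.996
s₄ = 0.996 − 0.1·(-0.032) = 0.9992
s₅ = 0.9992 − 0.1·(-0.0064) = 0.99984

0.99984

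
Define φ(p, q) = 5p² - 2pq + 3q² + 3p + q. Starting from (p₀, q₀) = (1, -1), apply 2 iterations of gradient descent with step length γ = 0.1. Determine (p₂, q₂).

(-0.36, -0.32)

∇φ = (10p - 2q + 3, -2p + 6q + 1)
(p₁, q₁) = (1, -1) − 0.1·(15, -7) = (-0.5, -0.3)
(p₂, q₂) = (-0.5, -0.3) − 0.1·(-1.4, 0.2) = (-0.36, -0.32)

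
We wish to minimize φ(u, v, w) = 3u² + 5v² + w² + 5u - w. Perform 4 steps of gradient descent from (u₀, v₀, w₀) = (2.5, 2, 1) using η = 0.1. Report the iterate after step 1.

∇φ = (6u + 5, 10v, 2w - 1)
(u₁, v₁, w₁) = (2.5, 2, 1) − 0.1·(20, 20, 1) = (0.5, 0, 0.9)

(0.5, 0, 0.9)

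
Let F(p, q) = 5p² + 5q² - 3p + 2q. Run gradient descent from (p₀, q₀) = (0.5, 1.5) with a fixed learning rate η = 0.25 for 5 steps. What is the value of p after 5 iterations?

-1.21875

∇F = (10p - 3, 10q + 2)
Step 1: at (0.5, 1.5), ∇F = (2, 17) → (0.5, 1.5) − 0.25·(2, 17) = (0, -2.75)
Step 2: at (0, -2.75), ∇F = (-3, -25.5) → (0, -2.75) − 0.25·(-3, -25.5) = (0.75, 3.625)
Step 3: at (0.75, 3.625), ∇F = (4.5, 38.25) → (0.75, 3.625) − 0.25·(4.5, 38.25) = (-0.375, -5.9375)
Step 4: at (-0.375, -5.9375), ∇F = (-6.75, -57.375) → (-0.375, -5.9375) − 0.25·(-6.75, -57.375) = (1.3125, 8.40625)
Step 5: at (1.3125, 8.40625), ∇F = (10.125, 86.0625) → (1.3125, 8.40625) − 0.25·(10.125, 86.0625) = (-1.21875, -13.109375)
p = -1.21875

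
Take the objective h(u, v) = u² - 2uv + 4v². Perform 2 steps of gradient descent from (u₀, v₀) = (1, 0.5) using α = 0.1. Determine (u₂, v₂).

(0.78, 0.24)

∇h = (2u - 2v, -2u + 8v)
(u₁, v₁) = (1, 0.5) − 0.1·(1, 2) = (0.9, 0.3)
(u₂, v₂) = (0.9, 0.3) − 0.1·(1.2, 0.6) = (0.78, 0.24)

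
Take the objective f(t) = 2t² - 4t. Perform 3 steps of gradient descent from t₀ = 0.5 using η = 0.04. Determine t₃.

0.703648

f′(t) = 4t - 4
Step 1: f′(0.5) = -2; t₁ = 0.5 − 0.04·(-2) = 0.58
Step 2: f′(0.58) = -1.68; t₂ = 0.58 − 0.04·(-1.68) = 0.6472
Step 3: f′(0.6472) = -1.4112; t₃ = 0.6472 − 0.04·(-1.4112) = 0.703648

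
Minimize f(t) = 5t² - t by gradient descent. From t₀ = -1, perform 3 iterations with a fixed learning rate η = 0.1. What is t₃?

0.1

f′(t) = 10t - 1
Step 1: f′(-1) = -11; t₁ = -1 − 0.1·(-11) = 0.1
Step 2: f′(0.1) = 0; t₂ = 0.1 − 0.1·0 = 0.1
Step 3: f′(0.1) = 0; t₃ = 0.1 − 0.1·0 = 0.1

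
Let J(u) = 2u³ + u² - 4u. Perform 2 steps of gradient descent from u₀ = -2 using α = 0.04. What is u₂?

J′(u) = 6u² + 2u - 4
Step 1: J′(-2) = 16; u₁ = -2 − 0.04·16 = -2.64
Step 2: J′(-2.64) = 32.5376; u₂ = -2.64 − 0.04·32.5376 = -3.941504

-3.941504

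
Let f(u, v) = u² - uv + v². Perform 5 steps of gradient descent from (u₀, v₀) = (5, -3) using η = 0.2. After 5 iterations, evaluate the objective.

∇f = (2u - v, -u + 2v)
(u₁, v₁) = (5, -3) − 0.2·(13, -11) = (2.4, -0.8)
(u₂, v₂) = (2.4, -0.8) − 0.2·(5.6, -4) = (1.28, 0)
(u₃, v₃) = (1.28, 0) − 0.2·(2.56, -1.28) = (0.768, 0.256)
(u₄, v₄) = (0.768, 0.256) − 0.2·(1.28, -0.256) = (0.512, 0.3072)
(u₅, v₅) = (0.512, 0.3072) − 0.2·(0.7168, 0.1024) = (0.36864, 0.28672)
f(0.36864, 0.28672) = 0.1124073472

0.1124073472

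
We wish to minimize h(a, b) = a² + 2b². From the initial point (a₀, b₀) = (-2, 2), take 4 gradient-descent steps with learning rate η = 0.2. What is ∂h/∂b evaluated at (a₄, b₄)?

∇h = (2a, 4b)
(a₁, b₁) = (-2, 2) − 0.2·(-4, 8) = (-1.2, 0.4)
(a₂, b₂) = (-1.2, 0.4) − 0.2·(-2.4, 1.6) = (-0.72, 0.08)
(a₃, b₃) = (-0.72, 0.08) − 0.2·(-1.44, 0.32) = (-0.432, 0.016)
(a₄, b₄) = (-0.432, 0.016) − 0.2·(-0.864, 0.064) = (-0.2592, 0.0032)
∂h/∂b at (-0.2592, 0.0032) = 0.0128

0.0128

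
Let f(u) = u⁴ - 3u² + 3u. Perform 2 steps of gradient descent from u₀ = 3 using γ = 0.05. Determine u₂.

f′(u) = 4u³ - 6u + 3
Step 1: f′(3) = 93; u₁ = 3 − 0.05·93 = -1.65
Step 2: f′(-1.65) = -5.0685; u₂ = -1.65 − 0.05·(-5.0685) = -1.396575

-1.396575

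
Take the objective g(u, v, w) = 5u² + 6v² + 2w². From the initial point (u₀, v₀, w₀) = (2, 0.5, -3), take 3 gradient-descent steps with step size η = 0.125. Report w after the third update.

∇g = (10u, 12v, 4w)
(u₁, v₁, w₁) = (2, 0.5, -3) − 0.125·(20, 6, -12) = (-0.5, -0.25, -1.5)
(u₂, v₂, w₂) = (-0.5, -0.25, -1.5) − 0.125·(-5, -3, -6) = (0.125, 0.125, -0.75)
(u₃, v₃, w₃) = (0.125, 0.125, -0.75) − 0.125·(1.25, 1.5, -3) = (-0.03125, -0.0625, -0.375)
w = -0.375

-0.375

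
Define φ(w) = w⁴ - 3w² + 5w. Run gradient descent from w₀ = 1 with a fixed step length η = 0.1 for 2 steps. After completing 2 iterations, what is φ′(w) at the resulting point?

φ′(w) = 4w³ - 6w + 5
w₁ = 1 − 0.1·3 = 0.7
w₂ = 0.7 − 0.1·2.172 = 0.4828
φ′(w) at (0.4828) = 2.553354686208

2.553354686208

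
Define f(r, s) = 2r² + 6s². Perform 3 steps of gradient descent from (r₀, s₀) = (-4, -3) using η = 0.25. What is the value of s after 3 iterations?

∇f = (4r, 12s)
Step 1: at (-4, -3), ∇f = (-16, -36) → (-4, -3) − 0.25·(-16, -36) = (0, 6)
Step 2: at (0, 6), ∇f = (0, 72) → (0, 6) − 0.25·(0, 72) = (0, -12)
Step 3: at (0, -12), ∇f = (0, -144) → (0, -12) − 0.25·(0, -144) = (0, 24)
s = 24

24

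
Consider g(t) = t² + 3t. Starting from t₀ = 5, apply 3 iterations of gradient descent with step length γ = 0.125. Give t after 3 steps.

1.2421875

g′(t) = 2t + 3
t₁ = 5 − 0.125·13 = 3.375
t₂ = 3.375 − 0.125·9.75 = 2.15625
t₃ = 2.15625 − 0.125·7.3125 = 1.2421875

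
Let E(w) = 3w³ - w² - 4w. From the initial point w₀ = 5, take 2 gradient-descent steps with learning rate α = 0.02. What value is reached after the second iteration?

0.781688

E′(w) = 9w² - 2w - 4
Step 1: E′(5) = 211; w₁ = 5 − 0.02·211 = 0.78
Step 2: E′(0.78) = -0.0844; w₂ = 0.78 − 0.02·(-0.0844) = 0.781688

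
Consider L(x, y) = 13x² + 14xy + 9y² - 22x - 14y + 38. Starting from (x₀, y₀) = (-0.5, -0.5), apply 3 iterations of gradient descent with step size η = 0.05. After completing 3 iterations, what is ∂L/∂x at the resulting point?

∇L = (26x + 14y - 22, 14x + 18y - 14)
(x₁, y₁) = (-0.5, -0.5) − 0.05·(-42, -30) = (1.6, 1)
(x₂, y₂) = (1.6, 1) − 0.05·(33.6, 26.4) = (-0.08, -0.32)
(x₃, y₃) = (-0.08, -0.32) − 0.05·(-28.56, -20.88) = (1.348, 0.724)
∂L/∂x at (1.348, 0.724) = 23.184

23.184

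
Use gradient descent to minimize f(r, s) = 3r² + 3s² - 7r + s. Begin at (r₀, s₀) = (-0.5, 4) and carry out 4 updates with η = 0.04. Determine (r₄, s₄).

∇f = (6r - 7, 6s + 1)
(r₁, s₁) = (-0.5, 4) − 0.04·(-10, 25) = (-0.1, 3)
(r₂, s₂) = (-0.1, 3) − 0.04·(-7.6, 19) = (0.204, 2.24)
(r₃, s₃) = (0.204, 2.24) − 0.04·(-5.776, 14.44) = (0.43504, 1.6624)
(r₄, s₄) = (0.43504, 1.6624) − 0.04·(-4.38976, 10.9744) = (0.6106304, 1.223424)

(0.6106304, 1.223424)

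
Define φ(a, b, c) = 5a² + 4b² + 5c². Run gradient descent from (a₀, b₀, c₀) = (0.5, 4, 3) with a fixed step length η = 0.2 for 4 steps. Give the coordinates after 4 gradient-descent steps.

(0.5, 0.5184, 3)

∇φ = (10a, 8b, 10c)
(a₁, b₁, c₁) = (0.5, 4, 3) − 0.2·(5, 32, 30) = (-0.5, -2.4, -3)
(a₂, b₂, c₂) = (-0.5, -2.4, -3) − 0.2·(-5, -19.2, -30) = (0.5, 1.44, 3)
(a₃, b₃, c₃) = (0.5, 1.44, 3) − 0.2·(5, 11.52, 30) = (-0.5, -0.864, -3)
(a₄, b₄, c₄) = (-0.5, -0.864, -3) − 0.2·(-5, -6.912, -30) = (0.5, 0.5184, 3)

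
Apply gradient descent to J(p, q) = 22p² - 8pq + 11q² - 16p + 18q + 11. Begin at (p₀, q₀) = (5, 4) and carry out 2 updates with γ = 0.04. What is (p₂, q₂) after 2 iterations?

∇J = (44p - 8q - 16, -8p + 22q + 18)
Step 1: at (5, 4), ∇J = (172, 66) → (5, 4) − 0.04·(172, 66) = (-1.88, 1.36)
Step 2: at (-1.88, 1.36), ∇J = (-109.6, 62.96) → (-1.88, 1.36) − 0.04·(-109.6, 62.96) = (2.504, -1.1584)

(2.504, -1.1584)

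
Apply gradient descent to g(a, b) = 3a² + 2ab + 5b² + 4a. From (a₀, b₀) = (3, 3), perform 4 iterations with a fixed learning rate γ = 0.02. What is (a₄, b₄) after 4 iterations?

(1.26696192, 0.97807104)

∇g = (6a + 2b + 4, 2a + 10b)
Step 1: at (3, 3), ∇g = (28, 36) → (3, 3) − 0.02·(28, 36) = (2.44, 2.28)
Step 2: at (2.44, 2.28), ∇g = (23.2, 27.68) → (2.44, 2.28) − 0.02·(23.2, 27.68) = (1.976, 1.7264)
Step 3: at (1.976, 1.7264), ∇g = (19.3088, 21.216) → (1.976, 1.7264) − 0.02·(19.3088, 21.216) = (1.589824, 1.30208)
Step 4: at (1.589824, 1.30208), ∇g = (16.143104, 16.200448) → (1.589824, 1.30208) − 0.02·(16.143104, 16.200448) = (1.26696192, 0.97807104)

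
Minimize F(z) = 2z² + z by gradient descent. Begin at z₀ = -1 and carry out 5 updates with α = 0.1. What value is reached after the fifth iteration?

F′(z) = 4z + 1
Step 1: F′(-1) = -3; z₁ = -1 − 0.1·(-3) = -0.7
Step 2: F′(-0.7) = -1.8; z₂ = -0.7 − 0.1·(-1.8) = -0.52
Step 3: F′(-0.52) = -1.08; z₃ = -0.52 − 0.1·(-1.08) = -0.412
Step 4: F′(-0.412) = -0.648; z₄ = -0.412 − 0.1·(-0.648) = -0.3472
Step 5: F′(-0.3472) = -0.3888; z₅ = -0.3472 − 0.1·(-0.3888) = -0.30832

-0.30832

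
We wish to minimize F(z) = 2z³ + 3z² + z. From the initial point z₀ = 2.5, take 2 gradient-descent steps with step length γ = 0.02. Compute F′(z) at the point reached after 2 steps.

12.874508992864

F′(z) = 6z² + 6z + 1
Step 1: F′(2.5) = 53.5; z₁ = 2.5 − 0.02·53.5 = 1.43
Step 2: F′(1.43) = 21.8494; z₂ = 1.43 − 0.02·21.8494 = 0.993012
F′(z) at (0.993012) = 12.874508992864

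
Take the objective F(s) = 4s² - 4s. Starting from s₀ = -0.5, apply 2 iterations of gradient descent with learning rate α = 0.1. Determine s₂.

F′(s) = 8s - 4
Step 1: F′(-0.5) = -8; s₁ = -0.5 − 0.1·(-8) = 0.3
Step 2: F′(0.3) = -1.6; s₂ = 0.3 − 0.1·(-1.6) = 0.46

0.46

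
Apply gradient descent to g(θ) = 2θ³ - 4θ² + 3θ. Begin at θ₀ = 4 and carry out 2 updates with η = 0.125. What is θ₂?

-23.48046875

g′(θ) = 6θ² - 8θ + 3
Step 1: g′(4) = 67; θ₁ = 4 − 0.125·67 = -4.375
Step 2: g′(-4.375) = 152.84375; θ₂ = -4.375 − 0.125·152.84375 = -23.48046875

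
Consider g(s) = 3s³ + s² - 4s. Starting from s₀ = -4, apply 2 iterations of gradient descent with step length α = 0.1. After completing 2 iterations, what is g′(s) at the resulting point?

g′(s) = 9s² + 2s - 4
Step 1: g′(-4) = 132; s₁ = -4 − 0.1·132 = -17.2
Step 2: g′(-17.2) = 2624.16; s₂ = -17.2 − 0.1·2624.16 = -279.616
g′(s) at (-279.616) = 703102.735104

703102.735104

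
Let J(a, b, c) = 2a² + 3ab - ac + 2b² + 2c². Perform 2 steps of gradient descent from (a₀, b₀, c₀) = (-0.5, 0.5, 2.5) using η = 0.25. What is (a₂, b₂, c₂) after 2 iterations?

∇J = (4a + 3b - c, 3a + 4b, -a + 4c)
Step 1: at (-0.5, 0.5, 2.5), ∇J = (-3, 0.5, 10.5) → (-0.5, 0.5, 2.5) − 0.25·(-3, 0.5, 10.5) = (0.25, 0.375, -0.125)
Step 2: at (0.25, 0.375, -0.125), ∇J = (2.25, 2.25, -0.75) → (0.25, 0.375, -0.125) − 0.25·(2.25, 2.25, -0.75) = (-0.3125, -0.1875, 0.0625)

(-0.3125, -0.1875, 0.0625)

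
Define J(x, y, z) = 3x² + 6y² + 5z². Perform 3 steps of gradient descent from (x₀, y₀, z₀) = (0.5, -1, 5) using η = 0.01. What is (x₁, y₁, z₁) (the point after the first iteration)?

∇J = (6x, 12y, 10z)
Step 1: at (0.5, -1, 5), ∇J = (3, -12, 50) → (0.5, -1, 5) − 0.01·(3, -12, 50) = (0.47, -0.88, 4.5)

(0.47, -0.88, 4.5)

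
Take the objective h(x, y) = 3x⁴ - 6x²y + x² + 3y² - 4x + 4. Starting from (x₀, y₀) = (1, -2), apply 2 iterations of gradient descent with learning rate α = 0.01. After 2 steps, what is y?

-1.684664

∇h = (12x³ - 12xy + 2x - 4, -6x² + 6y)
Step 1: at (1, -2), ∇h = (34, -18) → (1, -2) − 0.01·(34, -18) = (0.66, -1.82)
Step 2: at (0.66, -1.82), ∇h = (15.184352, -13.5336) → (0.66, -1.82) − 0.01·(15.184352, -13.5336) = (0.50815648, -1.684664)
y = -1.684664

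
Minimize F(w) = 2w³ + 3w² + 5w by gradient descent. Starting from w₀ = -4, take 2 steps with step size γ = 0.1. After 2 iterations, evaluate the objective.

F′(w) = 6w² + 6w + 5
w₁ = -4 − 0.1·77 = -11.7
w₂ = -11.7 − 0.1·756.14 = -87.314
F(-87.314) = -1308882.891242288

-1308882.891242288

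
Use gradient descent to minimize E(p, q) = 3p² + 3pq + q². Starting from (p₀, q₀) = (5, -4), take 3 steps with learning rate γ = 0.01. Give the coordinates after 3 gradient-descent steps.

∇E = (6p + 3q, 3p + 2q)
Step 1: at (5, -4), ∇E = (18, 7) → (5, -4) − 0.01·(18, 7) = (4.82, -4.07)
Step 2: at (4.82, -4.07), ∇E = (16.71, 6.32) → (4.82, -4.07) − 0.01·(16.71, 6.32) = (4.6529, -4.1332)
Step 3: at (4.6529, -4.1332), ∇E = (15.5178, 5.6923) → (4.6529, -4.1332) − 0.01·(15.5178, 5.6923) = (4.497722, -4.190123)

(4.497722, -4.190123)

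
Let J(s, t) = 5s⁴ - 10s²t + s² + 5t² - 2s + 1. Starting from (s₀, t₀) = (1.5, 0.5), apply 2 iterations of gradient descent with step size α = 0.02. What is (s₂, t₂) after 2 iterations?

∇J = (20s³ - 20st + 2s - 2, -10s² + 10t)
(s₁, t₁) = (1.5, 0.5) − 0.02·(53.5, -17.5) = (0.43, 0.85)
(s₂, t₂) = (0.43, 0.85) − 0.02·(-6.85986, 6.651) = (0.5671972, 0.71698)

(0.5671972, 0.71698)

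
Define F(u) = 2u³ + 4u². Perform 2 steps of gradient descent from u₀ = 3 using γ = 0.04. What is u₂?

F′(u) = 6u² + 8u
u₁ = 3 − 0.04·78 = -0.12
u₂ = -0.12 − 0.04·(-0.8736) = -0.085056

-0.085056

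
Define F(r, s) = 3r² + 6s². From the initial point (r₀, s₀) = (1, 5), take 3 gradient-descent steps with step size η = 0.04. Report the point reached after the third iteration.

(0.438976, 0.70304)

∇F = (6r, 12s)
(r₁, s₁) = (1, 5) − 0.04·(6, 60) = (0.76, 2.6)
(r₂, s₂) = (0.76, 2.6) − 0.04·(4.56, 31.2) = (0.5776, 1.352)
(r₃, s₃) = (0.5776, 1.352) − 0.04·(3.4656, 16.224) = (0.438976, 0.70304)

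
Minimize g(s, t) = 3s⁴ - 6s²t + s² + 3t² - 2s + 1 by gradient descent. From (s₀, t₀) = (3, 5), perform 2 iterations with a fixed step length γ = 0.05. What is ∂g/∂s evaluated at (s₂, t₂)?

349737.954553202688

∇g = (12s³ - 12st + 2s - 2, -6s² + 6t)
Step 1: at (3, 5), ∇g = (148, -24) → (3, 5) − 0.05·(148, -24) = (-4.4, 6.2)
Step 2: at (-4.4, 6.2), ∇g = (-705.648, -78.96) → (-4.4, 6.2) − 0.05·(-705.648, -78.96) = (30.8824, 10.148)
∂g/∂s at (30.8824, 10.148) = 349737.954553202688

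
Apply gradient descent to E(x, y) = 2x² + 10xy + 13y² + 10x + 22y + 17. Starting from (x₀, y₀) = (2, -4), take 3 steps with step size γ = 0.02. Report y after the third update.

∇E = (4x + 10y + 10, 10x + 26y + 22)
Step 1: at (2, -4), ∇E = (-22, -62) → (2, -4) − 0.02·(-22, -62) = (2.44, -2.76)
Step 2: at (2.44, -2.76), ∇E = (-7.84, -25.36) → (2.44, -2.76) − 0.02·(-7.84, -25.36) = (2.5968, -2.2528)
Step 3: at (2.5968, -2.2528), ∇E = (-2.1408, -10.6048) → (2.5968, -2.2528) − 0.02·(-2.1408, -10.6048) = (2.639616, -2.040704)
y = -2.040704

-2.040704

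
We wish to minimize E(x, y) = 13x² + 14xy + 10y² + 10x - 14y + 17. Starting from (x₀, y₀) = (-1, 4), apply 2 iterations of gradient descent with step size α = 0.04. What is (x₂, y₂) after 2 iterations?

(-1.3712, 2.4)

∇E = (26x + 14y + 10, 14x + 20y - 14)
(x₁, y₁) = (-1, 4) − 0.04·(40, 52) = (-2.6, 1.92)
(x₂, y₂) = (-2.6, 1.92) − 0.04·(-30.72, -12) = (-1.3712, 2.4)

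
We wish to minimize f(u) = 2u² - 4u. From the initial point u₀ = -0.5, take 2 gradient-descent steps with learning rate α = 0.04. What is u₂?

-0.0584

f′(u) = 4u - 4
u₁ = -0.5 − 0.04·(-6) = -0.26
u₂ = -0.26 − 0.04·(-5.04) = -0.0584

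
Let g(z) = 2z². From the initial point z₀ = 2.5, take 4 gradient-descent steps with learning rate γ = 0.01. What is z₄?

g′(z) = 4z
z₁ = 2.5 − 0.01·10 = 2.4
z₂ = 2.4 − 0.01·9.6 = 2.304
z₃ = 2.304 − 0.01·9.216 = 2.21184
z₄ = 2.21184 − 0.01·8.84736 = 2.1233664

2.1233664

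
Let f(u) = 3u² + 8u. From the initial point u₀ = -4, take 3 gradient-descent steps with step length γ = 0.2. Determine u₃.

-1.312

f′(u) = 6u + 8
Step 1: f′(-4) = -16; u₁ = -4 − 0.2·(-16) = -0.8
Step 2: f′(-0.8) = 3.2; u₂ = -0.8 − 0.2·3.2 = -1.44
Step 3: f′(-1.44) = -0.64; u₃ = -1.44 − 0.2·(-0.64) = -1.312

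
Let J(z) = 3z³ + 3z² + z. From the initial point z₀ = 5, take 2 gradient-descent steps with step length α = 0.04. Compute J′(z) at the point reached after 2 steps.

1658.233069502464

J′(z) = 9z² + 6z + 1
z₁ = 5 − 0.04·256 = -5.24
z₂ = -5.24 − 0.04·216.6784 = -13.907136
J′(z) at (-13.907136) = 1658.233069502464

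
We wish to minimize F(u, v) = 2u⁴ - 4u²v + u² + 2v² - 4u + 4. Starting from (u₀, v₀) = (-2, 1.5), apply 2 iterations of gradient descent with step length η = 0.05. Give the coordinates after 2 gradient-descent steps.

(0.8544, 1.632)

∇F = (8u³ - 8uv + 2u - 4, -4u² + 4v)
(u₁, v₁) = (-2, 1.5) − 0.05·(-48, -10) = (0.4, 2)
(u₂, v₂) = (0.4, 2) − 0.05·(-9.088, 7.36) = (0.8544, 1.632)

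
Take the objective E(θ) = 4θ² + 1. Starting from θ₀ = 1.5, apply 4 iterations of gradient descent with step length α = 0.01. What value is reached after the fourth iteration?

1.07458944

E′(θ) = 8θ
Step 1: E′(1.5) = 12; θ₁ = 1.5 − 0.01·12 = 1.38
Step 2: E′(1.38) = 11.04; θ₂ = 1.38 − 0.01·11.04 = 1.2696
Step 3: E′(1.2696) = 10.1568; θ₃ = 1.2696 − 0.01·10.1568 = 1.168032
Step 4: E′(1.168032) = 9.344256; θ₄ = 1.168032 − 0.01·9.344256 = 1.07458944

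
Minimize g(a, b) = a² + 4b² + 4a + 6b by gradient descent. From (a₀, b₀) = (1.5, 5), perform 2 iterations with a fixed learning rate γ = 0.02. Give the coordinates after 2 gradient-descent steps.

(1.2256, 3.3072)

∇g = (2a + 4, 8b + 6)
Step 1: at (1.5, 5), ∇g = (7, 46) → (1.5, 5) − 0.02·(7, 46) = (1.36, 4.08)
Step 2: at (1.36, 4.08), ∇g = (6.72, 38.64) → (1.36, 4.08) − 0.02·(6.72, 38.64) = (1.2256, 3.3072)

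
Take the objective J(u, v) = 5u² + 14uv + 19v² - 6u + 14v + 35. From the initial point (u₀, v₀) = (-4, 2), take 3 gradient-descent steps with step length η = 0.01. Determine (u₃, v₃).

(-3.38872, 1.248336)

∇J = (10u + 14v - 6, 14u + 38v + 14)
Step 1: at (-4, 2), ∇J = (-18, 34) → (-4, 2) − 0.01·(-18, 34) = (-3.82, 1.66)
Step 2: at (-3.82, 1.66), ∇J = (-20.96, 23.6) → (-3.82, 1.66) − 0.01·(-20.96, 23.6) = (-3.6104, 1.424)
Step 3: at (-3.6104, 1.424), ∇J = (-22.168, 17.5664) → (-3.6104, 1.424) − 0.01·(-22.168, 17.5664) = (-3.38872, 1.248336)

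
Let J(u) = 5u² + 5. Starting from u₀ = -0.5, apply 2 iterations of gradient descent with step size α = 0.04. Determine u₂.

J′(u) = 10u
u₁ = -0.5 − 0.04·(-5) = -0.3
u₂ = -0.3 − 0.04·(-3) = -0.18

-0.18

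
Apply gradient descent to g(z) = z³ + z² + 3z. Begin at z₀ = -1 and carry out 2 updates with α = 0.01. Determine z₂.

g′(z) = 3z² + 2z + 3
Step 1: g′(-1) = 4; z₁ = -1 − 0.01·4 = -1.04
Step 2: g′(-1.04) = 4.1648; z₂ = -1.04 − 0.01·4.1648 = -1.081648

-1.081648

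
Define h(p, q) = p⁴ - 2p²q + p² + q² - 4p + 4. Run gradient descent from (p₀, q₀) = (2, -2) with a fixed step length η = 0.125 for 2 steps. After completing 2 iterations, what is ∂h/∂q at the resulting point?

-1853.25

∇h = (4p³ - 4pq + 2p - 4, -2p² + 2q)
(p₁, q₁) = (2, -2) − 0.125·(48, -12) = (-4, -0.5)
(p₂, q₂) = (-4, -0.5) − 0.125·(-276, -33) = (30.5, 3.625)
∂h/∂q at (30.5, 3.625) = -1853.25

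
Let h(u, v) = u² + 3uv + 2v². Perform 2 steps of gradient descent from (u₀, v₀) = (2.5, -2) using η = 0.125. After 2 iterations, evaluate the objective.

-0.89874267578125

∇h = (2u + 3v, 3u + 4v)
Step 1: at (2.5, -2), ∇h = (-1, -0.5) → (2.5, -2) − 0.125·(-1, -0.5) = (2.625, -1.9375)
Step 2: at (2.625, -1.9375), ∇h = (-0.5625, 0.125) → (2.625, -1.9375) − 0.125·(-0.5625, 0.125) = (2.6953125, -1.953125)
h(2.6953125, -1.953125) = -0.89874267578125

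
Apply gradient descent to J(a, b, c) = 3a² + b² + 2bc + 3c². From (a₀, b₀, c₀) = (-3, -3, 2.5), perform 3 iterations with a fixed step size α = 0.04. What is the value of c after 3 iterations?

1.647584

∇J = (6a, 2b + 2c, 2b + 6c)
Step 1: at (-3, -3, 2.5), ∇J = (-18, -1, 9) → (-3, -3, 2.5) − 0.04·(-18, -1, 9) = (-2.28, -2.96, 2.14)
Step 2: at (-2.28, -2.96, 2.14), ∇J = (-13.68, -1.64, 6.92) → (-2.28, -2.96, 2.14) − 0.04·(-13.68, -1.64, 6.92) = (-1.7328, -2.8944, 1.8632)
Step 3: at (-1.7328, -2.8944, 1.8632), ∇J = (-10.3968, -2.0624, 5.3904) → (-1.7328, -2.8944, 1.8632) − 0.04·(-10.3968, -2.0624, 5.3904) = (-1.316928, -2.811904, 1.647584)
c = 1.647584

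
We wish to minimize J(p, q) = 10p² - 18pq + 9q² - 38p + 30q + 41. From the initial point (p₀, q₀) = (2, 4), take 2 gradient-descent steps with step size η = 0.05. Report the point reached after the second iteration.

(2.53, 3.52)

∇J = (20p - 18q - 38, -18p + 18q + 30)
Step 1: at (2, 4), ∇J = (-70, 66) → (2, 4) − 0.05·(-70, 66) = (5.5, 0.7)
Step 2: at (5.5, 0.7), ∇J = (59.4, -56.4) → (5.5, 0.7) − 0.05·(59.4, -56.4) = (2.53, 3.52)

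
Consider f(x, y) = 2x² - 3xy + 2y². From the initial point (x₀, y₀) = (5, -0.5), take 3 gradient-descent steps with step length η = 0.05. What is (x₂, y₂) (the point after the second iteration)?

(3.1925, 0.86875)

∇f = (4x - 3y, -3x + 4y)
Step 1: at (5, -0.5), ∇f = (21.5, -17) → (5, -0.5) − 0.05·(21.5, -17) = (3.925, 0.35)
Step 2: at (3.925, 0.35), ∇f = (14.65, -10.375) → (3.925, 0.35) − 0.05·(14.65, -10.375) = (3.1925, 0.86875)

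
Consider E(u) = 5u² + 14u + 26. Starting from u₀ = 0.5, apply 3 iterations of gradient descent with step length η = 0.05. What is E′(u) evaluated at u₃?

2.375

E′(u) = 10u + 14
Step 1: E′(0.5) = 19; u₁ = 0.5 − 0.05·19 = -0.45
Step 2: E′(-0.45) = 9.5; u₂ = -0.45 − 0.05·9.5 = -0.925
Step 3: E′(-0.925) = 4.75; u₃ = -0.925 − 0.05·4.75 = -1.1625
E′(u) at (-1.1625) = 2.375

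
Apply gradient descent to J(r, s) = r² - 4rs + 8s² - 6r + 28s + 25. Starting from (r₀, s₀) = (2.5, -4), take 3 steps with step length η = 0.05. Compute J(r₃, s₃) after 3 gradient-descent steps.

∇J = (2r - 4s - 6, -4r + 16s + 28)
Step 1: at (2.5, -4), ∇J = (15, -46) → (2.5, -4) − 0.05·(15, -46) = (1.75, -1.7)
Step 2: at (1.75, -1.7), ∇J = (4.3, -6.2) → (1.75, -1.7) − 0.05·(4.3, -6.2) = (1.535, -1.39)
Step 3: at (1.535, -1.39), ∇J = (2.63, -0.38) → (1.535, -1.39) − 0.05·(2.63, -0.38) = (1.4035, -1.371)
J(1.4035, -1.371) = 2.89473425

2.89473425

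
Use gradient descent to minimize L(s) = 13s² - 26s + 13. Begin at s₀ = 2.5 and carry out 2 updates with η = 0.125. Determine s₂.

L′(s) = 26s - 26
s₁ = 2.5 − 0.125·39 = -2.375
s₂ = -2.375 − 0.125·(-87.75) = 8.59375

8.59375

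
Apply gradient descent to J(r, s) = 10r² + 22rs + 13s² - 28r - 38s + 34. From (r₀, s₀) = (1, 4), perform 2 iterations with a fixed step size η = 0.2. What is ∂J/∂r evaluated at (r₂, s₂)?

∇J = (20r + 22s - 28, 22r + 26s - 38)
(r₁, s₁) = (1, 4) − 0.2·(80, 88) = (-15, -13.6)
(r₂, s₂) = (-15, -13.6) − 0.2·(-627.2, -721.6) = (110.44, 130.72)
∂J/∂r at (110.44, 130.72) = 5056.64

5056.64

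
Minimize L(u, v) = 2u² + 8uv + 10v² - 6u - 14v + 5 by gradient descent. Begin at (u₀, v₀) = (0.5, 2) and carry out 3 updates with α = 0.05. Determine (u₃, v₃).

(0.02, 0.692)

∇L = (4u + 8v - 6, 8u + 20v - 14)
Step 1: at (0.5, 2), ∇L = (12, 30) → (0.5, 2) − 0.05·(12, 30) = (-0.1, 0.5)
Step 2: at (-0.1, 0.5), ∇L = (-2.4, -4.8) → (-0.1, 0.5) − 0.05·(-2.4, -4.8) = (0.02, 0.74)
Step 3: at (0.02, 0.74), ∇L = (0, 0.96) → (0.02, 0.74) − 0.05·(0, 0.96) = (0.02, 0.692)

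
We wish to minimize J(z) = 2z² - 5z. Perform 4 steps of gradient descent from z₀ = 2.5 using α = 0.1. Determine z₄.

J′(z) = 4z - 5
Step 1: J′(2.5) = 5; z₁ = 2.5 − 0.1·5 = 2
Step 2: J′(2) = 3; z₂ = 2 − 0.1·3 = 1.7
Step 3: J′(1.7) = 1.8; z₃ = 1.7 − 0.1·1.8 = 1.52
Step 4: J′(1.52) = 1.08; z₄ = 1.52 − 0.1·1.08 = 1.412

1.412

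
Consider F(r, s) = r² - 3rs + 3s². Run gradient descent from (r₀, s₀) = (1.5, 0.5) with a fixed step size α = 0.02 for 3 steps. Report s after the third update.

0.574628

∇F = (2r - 3s, -3r + 6s)
Step 1: at (1.5, 0.5), ∇F = (1.5, -1.5) → (1.5, 0.5) − 0.02·(1.5, -1.5) = (1.47, 0.53)
Step 2: at (1.47, 0.53), ∇F = (1.35, -1.23) → (1.47, 0.53) − 0.02·(1.35, -1.23) = (1.443, 0.5546)
Step 3: at (1.443, 0.5546), ∇F = (1.2222, -1.0014) → (1.443, 0.5546) − 0.02·(1.2222, -1.0014) = (1.418556, 0.574628)
s = 0.574628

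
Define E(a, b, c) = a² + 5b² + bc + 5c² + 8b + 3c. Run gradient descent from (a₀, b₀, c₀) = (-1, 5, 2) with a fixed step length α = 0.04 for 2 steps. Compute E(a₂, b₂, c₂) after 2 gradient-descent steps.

19.35284736

∇E = (2a, 10b + c + 8, b + 10c + 3)
(a₁, b₁, c₁) = (-1, 5, 2) − 0.04·(-2, 60, 28) = (-0.92, 2.6, 0.88)
(a₂, b₂, c₂) = (-0.92, 2.6, 0.88) − 0.04·(-1.84, 34.88, 14.4) = (-0.8464, 1.2048, 0.304)
E(-0.8464, 1.2048, 0.304) = 19.35284736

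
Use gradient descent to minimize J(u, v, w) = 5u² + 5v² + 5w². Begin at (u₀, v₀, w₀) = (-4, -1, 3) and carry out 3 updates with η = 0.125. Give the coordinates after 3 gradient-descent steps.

∇J = (10u, 10v, 10w)
(u₁, v₁, w₁) = (-4, -1, 3) − 0.125·(-40, -10, 30) = (1, 0.25, -0.75)
(u₂, v₂, w₂) = (1, 0.25, -0.75) − 0.125·(10, 2.5, -7.5) = (-0.25, -0.0625, 0.1875)
(u₃, v₃, w₃) = (-0.25, -0.0625, 0.1875) − 0.125·(-2.5, -0.625, 1.875) = (0.0625, 0.015625, -0.046875)

(0.0625, 0.015625, -0.046875)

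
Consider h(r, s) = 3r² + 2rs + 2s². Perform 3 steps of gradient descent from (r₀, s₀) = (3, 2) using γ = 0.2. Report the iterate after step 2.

∇h = (6r + 2s, 2r + 4s)
Step 1: at (3, 2), ∇h = (22, 14) → (3, 2) − 0.2·(22, 14) = (-1.4, -0.8)
Step 2: at (-1.4, -0.8), ∇h = (-10, -6) → (-1.4, -0.8) − 0.2·(-10, -6) = (0.6, 0.4)

(0.6, 0.4)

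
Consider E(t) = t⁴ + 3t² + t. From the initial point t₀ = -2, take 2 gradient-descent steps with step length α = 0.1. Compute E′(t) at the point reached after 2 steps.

E′(t) = 4t³ + 6t + 1
Step 1: E′(-2) = -43; t₁ = -2 − 0.1·(-43) = 2.3
Step 2: E′(2.3) = 63.468; t₂ = 2.3 − 0.1·63.468 = -4.0468
E′(t) at (-4.0468) = -288.371941532928

-288.371941532928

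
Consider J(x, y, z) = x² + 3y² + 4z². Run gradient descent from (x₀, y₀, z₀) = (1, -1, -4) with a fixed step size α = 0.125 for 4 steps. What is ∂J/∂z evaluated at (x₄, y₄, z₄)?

∇J = (2x, 6y, 8z)
Step 1: at (1, -1, -4), ∇J = (2, -6, -32) → (1, -1, -4) − 0.125·(2, -6, -32) = (0.75, -0.25, 0)
Step 2: at (0.75, -0.25, 0), ∇J = (1.5, -1.5, 0) → (0.75, -0.25, 0) − 0.125·(1.5, -1.5, 0) = (0.5625, -0.0625, 0)
Step 3: at (0.5625, -0.0625, 0), ∇J = (1.125, -0.375, 0) → (0.5625, -0.0625, 0) − 0.125·(1.125, -0.375, 0) = (0.421875, -0.015625, 0)
Step 4: at (0.421875, -0.015625, 0), ∇J = (0.84375, -0.09375, 0) → (0.421875, -0.015625, 0) − 0.125·(0.84375, -0.09375, 0) = (0.31640625, -0.00390625, 0)
∂J/∂z at (0.31640625, -0.00390625, 0) = 0

0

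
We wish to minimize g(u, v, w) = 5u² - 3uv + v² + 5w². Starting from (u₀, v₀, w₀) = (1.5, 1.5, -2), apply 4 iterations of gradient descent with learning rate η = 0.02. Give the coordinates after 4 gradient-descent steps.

∇g = (10u - 3v, -3u + 2v, 10w)
Step 1: at (1.5, 1.5, -2), ∇g = (10.5, -1.5, -20) → (1.5, 1.5, -2) − 0.02·(10.5, -1.5, -20) = (1.29, 1.53, -1.6)
Step 2: at (1.29, 1.53, -1.6), ∇g = (8.31, -0.81, -16) → (1.29, 1.53, -1.6) − 0.02·(8.31, -0.81, -16) = (1.1238, 1.5462, -1.28)
Step 3: at (1.1238, 1.5462, -1.28), ∇g = (6.5994, -0.279, -12.8) → (1.1238, 1.5462, -1.28) − 0.02·(6.5994, -0.279, -12.8) = (0.991812, 1.55178, -1.024)
Step 4: at (0.991812, 1.55178, -1.024), ∇g = (5.26278, 0.128124, -10.24) → (0.991812, 1.55178, -1.024) − 0.02·(5.26278, 0.128124, -10.24) = (0.8865564, 1.54921752, -0.8192)

(0.8865564, 1.54921752, -0.8192)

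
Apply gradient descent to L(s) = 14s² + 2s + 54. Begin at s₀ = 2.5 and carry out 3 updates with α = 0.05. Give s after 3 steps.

-0.236

L′(s) = 28s + 2
Step 1: L′(2.5) = 72; s₁ = 2.5 − 0.05·72 = -1.1
Step 2: L′(-1.1) = -28.8; s₂ = -1.1 − 0.05·(-28.8) = 0.34
Step 3: L′(0.34) = 11.52; s₃ = 0.34 − 0.05·11.52 = -0.236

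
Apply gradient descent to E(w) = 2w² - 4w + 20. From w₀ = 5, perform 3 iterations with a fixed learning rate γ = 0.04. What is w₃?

E′(w) = 4w - 4
Step 1: E′(5) = 16; w₁ = 5 − 0.04·16 = 4.36
Step 2: E′(4.36) = 13.44; w₂ = 4.36 − 0.04·13.44 = 3.8224
Step 3: E′(3.8224) = 11.2896; w₃ = 3.8224 − 0.04·11.2896 = 3.370816

3.370816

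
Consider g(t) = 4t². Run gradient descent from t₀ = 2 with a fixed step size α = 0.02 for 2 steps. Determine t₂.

g′(t) = 8t
Step 1: g′(2) = 16; t₁ = 2 − 0.02·16 = 1.68
Step 2: g′(1.68) = 13.44; t₂ = 1.68 − 0.02·13.44 = 1.4112

1.4112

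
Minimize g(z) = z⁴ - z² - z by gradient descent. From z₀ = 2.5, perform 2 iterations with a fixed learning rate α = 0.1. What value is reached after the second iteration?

8.82235

g′(z) = 4z³ - 2z - 1
z₁ = 2.5 − 0.1·56.5 = -3.15
z₂ = -3.15 − 0.1·(-119.7235) = 8.82235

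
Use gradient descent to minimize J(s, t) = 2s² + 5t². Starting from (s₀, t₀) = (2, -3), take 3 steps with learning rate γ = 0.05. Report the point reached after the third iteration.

∇J = (4s, 10t)
Step 1: at (2, -3), ∇J = (8, -30) → (2, -3) − 0.05·(8, -30) = (1.6, -1.5)
Step 2: at (1.6, -1.5), ∇J = (6.4, -15) → (1.6, -1.5) − 0.05·(6.4, -15) = (1.28, -0.75)
Step 3: at (1.28, -0.75), ∇J = (5.12, -7.5) → (1.28, -0.75) − 0.05·(5.12, -7.5) = (1.024, -0.375)

(1.024, -0.375)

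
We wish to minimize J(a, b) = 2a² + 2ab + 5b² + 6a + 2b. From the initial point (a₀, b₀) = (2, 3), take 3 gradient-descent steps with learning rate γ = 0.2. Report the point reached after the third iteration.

∇J = (4a + 2b + 6, 2a + 10b + 2)
Step 1: at (2, 3), ∇J = (20, 36) → (2, 3) − 0.2·(20, 36) = (-2, -4.2)
Step 2: at (-2, -4.2), ∇J = (-10.4, -44) → (-2, -4.2) − 0.2·(-10.4, -44) = (0.08, 4.6)
Step 3: at (0.08, 4.6), ∇J = (15.52, 48.16) → (0.08, 4.6) − 0.2·(15.52, 48.16) = (-3.024, -5.032)

(-3.024, -5.032)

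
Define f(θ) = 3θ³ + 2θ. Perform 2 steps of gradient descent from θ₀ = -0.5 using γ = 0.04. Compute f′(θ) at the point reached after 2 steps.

9.479196675344

f′(θ) = 9θ² + 2
Step 1: f′(-0.5) = 4.25; θ₁ = -0.5 − 0.04·4.25 = -0.67
Step 2: f′(-0.67) = 6.0401; θ₂ = -0.67 − 0.04·6.0401 = -0.911604
f′(θ) at (-0.911604) = 9.479196675344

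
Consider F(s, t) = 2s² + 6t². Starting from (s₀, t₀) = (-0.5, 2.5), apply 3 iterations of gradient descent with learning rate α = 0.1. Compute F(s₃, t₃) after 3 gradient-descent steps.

∇F = (4s, 12t)
Step 1: at (-0.5, 2.5), ∇F = (-2, 30) → (-0.5, 2.5) − 0.1·(-2, 30) = (-0.3, -0.5)
Step 2: at (-0.3, -0.5), ∇F = (-1.2, -6) → (-0.3, -0.5) − 0.1·(-1.2, -6) = (-0.18, 0.1)
Step 3: at (-0.18, 0.1), ∇F = (-0.72, 1.2) → (-0.18, 0.1) − 0.1·(-0.72, 1.2) = (-0.108, -0.02)
F(-0.108, -0.02) = 0.025728

0.025728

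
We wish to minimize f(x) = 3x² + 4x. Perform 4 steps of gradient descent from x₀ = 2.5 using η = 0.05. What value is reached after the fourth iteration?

0.09365

f′(x) = 6x + 4
x₁ = 2.5 − 0.05·19 = 1.55
x₂ = 1.55 − 0.05·13.3 = 0.885
x₃ = 0.885 − 0.05·9.31 = 0.4195
x₄ = 0.4195 − 0.05·6.517 = 0.09365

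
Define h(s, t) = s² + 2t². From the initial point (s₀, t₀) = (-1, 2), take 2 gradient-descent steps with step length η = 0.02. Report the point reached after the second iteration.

(-0.9216, 1.6928)

∇h = (2s, 4t)
Step 1: at (-1, 2), ∇h = (-2, 8) → (-1, 2) − 0.02·(-2, 8) = (-0.96, 1.84)
Step 2: at (-0.96, 1.84), ∇h = (-1.92, 7.36) → (-0.96, 1.84) − 0.02·(-1.92, 7.36) = (-0.9216, 1.6928)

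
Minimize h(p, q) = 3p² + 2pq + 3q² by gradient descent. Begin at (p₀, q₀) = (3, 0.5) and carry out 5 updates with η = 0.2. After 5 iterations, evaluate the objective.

0.1481427712

∇h = (6p + 2q, 2p + 6q)
(p₁, q₁) = (3, 0.5) − 0.2·(19, 9) = (-0.8, -1.3)
(p₂, q₂) = (-0.8, -1.3) − 0.2·(-7.4, -9.4) = (0.68, 0.58)
(p₃, q₃) = (0.68, 0.58) − 0.2·(5.24, 4.84) = (-0.368, -0.388)
(p₄, q₄) = (-0.368, -0.388) − 0.2·(-2.984, -3.064) = (0.2288, 0.2248)
(p₅, q₅) = (0.2288, 0.2248) − 0.2·(1.8224, 1.8064) = (-0.13568, -0.13648)
h(-0.13568, -0.13648) = 0.1481427712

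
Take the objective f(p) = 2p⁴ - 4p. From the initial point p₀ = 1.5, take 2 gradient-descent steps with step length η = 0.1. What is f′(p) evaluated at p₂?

f′(p) = 8p³ - 4
p₁ = 1.5 − 0.1·23 = -0.8
p₂ = -0.8 − 0.1·(-8.096) = 0.0096
f′(p) at (0.0096) = -3.999992922112

-3.999992922112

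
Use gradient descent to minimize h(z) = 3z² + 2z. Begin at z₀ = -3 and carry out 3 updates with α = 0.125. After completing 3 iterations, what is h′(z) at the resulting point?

h′(z) = 6z + 2
Step 1: h′(-3) = -16; z₁ = -3 − 0.125·(-16) = -1
Step 2: h′(-1) = -4; z₂ = -1 − 0.125·(-4) = -0.5
Step 3: h′(-0.5) = -1; z₃ = -0.5 − 0.125·(-1) = -0.375
h′(z) at (-0.375) = -0.25

-0.25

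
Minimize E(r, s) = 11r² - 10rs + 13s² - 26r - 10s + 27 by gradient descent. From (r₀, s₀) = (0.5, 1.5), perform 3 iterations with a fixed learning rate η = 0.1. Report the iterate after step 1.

(3.5, -0.9)

∇E = (22r - 10s - 26, -10r + 26s - 10)
Step 1: at (0.5, 1.5), ∇E = (-30, 24) → (0.5, 1.5) − 0.1·(-30, 24) = (3.5, -0.9)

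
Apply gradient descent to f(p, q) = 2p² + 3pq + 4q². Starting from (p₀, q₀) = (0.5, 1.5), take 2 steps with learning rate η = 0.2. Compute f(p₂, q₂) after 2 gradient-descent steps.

∇f = (4p + 3q, 3p + 8q)
(p₁, q₁) = (0.5, 1.5) − 0.2·(6.5, 13.5) = (-0.8, -1.2)
(p₂, q₂) = (-0.8, -1.2) − 0.2·(-6.8, -12) = (0.56, 1.2)
f(0.56, 1.2) = 8.4032

8.4032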